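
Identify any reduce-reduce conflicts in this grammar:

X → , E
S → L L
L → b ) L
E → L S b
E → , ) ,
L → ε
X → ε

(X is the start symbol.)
Augment with X' → X and build the canonical LR(0) collection (I0 = CLOSURE({[X' → . X]}), then GOTO on every symbol after a dot until no new states appear). It has 15 states:
  I0: { [X → . , E], [X → .], [X' → . X] }  — shift, reduce
  I1: { [E → . , ) ,], [E → . L S b], [L → . b ) L], [L → .], [X → , . E] }  — shift, reduce
  I2: { [X' → X .] }  — accept
  I3: { [E → , . ) ,] }  — shift
  I4: { [X → , E .] }  — reduce
  I5: { [E → L . S b], [L → . b ) L], [L → .], [S → . L L] }  — shift, reduce
  I6: { [L → b . ) L] }  — shift
  I7: { [L → . b ) L], [L → .], [L → b ) . L] }  — shift, reduce
  I8: { [L → b ) L .] }  — reduce
  I9: { [L → . b ) L], [L → .], [S → L . L] }  — shift, reduce
  I10: { [E → L S . b] }  — shift
  I11: { [E → L S b .] }  — reduce
  I12: { [S → L L .] }  — reduce
  I13: { [E → , ) . ,] }  — shift
  I14: { [E → , ) , .] }  — reduce

No state contains more than one complete item.

Answer: No reduce-reduce conflicts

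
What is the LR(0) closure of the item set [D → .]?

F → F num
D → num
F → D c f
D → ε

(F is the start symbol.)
To compute CLOSURE, for each item [A → α.Bβ] where B is a non-terminal, add [B → .γ] for all productions B → γ; repeat for the newly added items until nothing changes.

Start with: [D → .]
The dot is at the end, so nothing is added.

CLOSURE = { [D → .] }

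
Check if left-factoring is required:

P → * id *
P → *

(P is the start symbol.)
Left-factoring is needed when two productions for the same non-terminal
share a common prefix on the right-hand side.

Productions for P:
  P → * id *
  P → *

Found common prefix '*' in productions for P

Answer: Yes, P has productions with common prefix '*'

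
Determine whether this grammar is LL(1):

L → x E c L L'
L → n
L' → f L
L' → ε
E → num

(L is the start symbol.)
Relevant sets:
  FOLLOW(L') = { $, 'f' }

For L:
  PREDICT(L → x E c L L') = { 'x' }
  PREDICT(L → n) = { 'n' }
For L':
  PREDICT(L' → f L) = { 'f' }
  PREDICT(L' → ε) = { $, 'f' }
E has a single production, so nothing to check there.

Conflict found: Predict set conflict for L': { 'f' }
The grammar is NOT LL(1).

Answer: No. Predict set conflict for L': { 'f' }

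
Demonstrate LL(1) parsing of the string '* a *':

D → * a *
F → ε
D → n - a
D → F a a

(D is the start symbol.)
LL(1) parsing maintains a stack (initially the start symbol over $) and the input. At each step: if the stack top is a terminal, match it against the current input token; if it is a non-terminal N, replace it with the RHS of M[N, lookahead] (the unique production whose predict set contains the lookahead).

Stack is shown with the top on the left.

Stack    Input    Action
------------------------
D $      * a * $  output D → * a *
* a * $  * a * $  match '*'
a * $    a * $    match 'a'
* $      * $      match '*'
$        $        accept

The string is accepted.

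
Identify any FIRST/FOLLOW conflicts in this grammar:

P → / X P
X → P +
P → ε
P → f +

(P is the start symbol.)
No FIRST/FOLLOW conflicts.

A FIRST/FOLLOW conflict occurs when a non-terminal N has a nullable alternative N → β (β ⇒* ε) and another alternative N → α with FIRST(α) ∩ FOLLOW(N) ≠ ∅: on such a lookahead the parser cannot decide between expanding α and letting N vanish via β.

Nullable non-terminals: P.

P: nullable alternative(s) P → ε; FOLLOW(P) = { $, '+' }
  P → / X P: FIRST \ {ε} = { '/' } — disjoint from FOLLOW(P)
  P → ε: FIRST \ {ε} = { } — this is the only nullable alternative, skip
  P → f +: FIRST \ {ε} = { 'f' } — disjoint from FOLLOW(P)

X has no nullable alternative, so no FIRST/FOLLOW check is needed there.

No FIRST/FOLLOW conflicts found.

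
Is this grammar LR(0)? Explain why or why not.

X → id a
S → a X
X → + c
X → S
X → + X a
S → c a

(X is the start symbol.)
No. Shift-reduce conflict between [X → + c .] and [S → c . a]

A grammar is LR(0) if no state in the canonical LR(0) collection has:
  - both a shift item (dot before a terminal) and a complete item (shift-reduce conflict), or
  - two or more complete items (reduce-reduce conflict; the accept item [X' → X .] counts as a complete item here).

Augment with X' → X and build the canonical LR(0) collection (I0 = CLOSURE({[X' → . X]}), then GOTO on every symbol after a dot until no new states appear). It has 13 states:
  I0: { [S → . a X], [S → . c a], [X → . + X a], [X → . + c], [X → . S], [X → . id a], [X' → . X] }  — shift
  I1: { [S → . a X], [S → . c a], [X → + . X a], [X → + . c], [X → . + X a], [X → . + c], [X → . S], [X → . id a] }  — shift
  I2: { [X → S .] }  — reduce
  I3: { [X' → X .] }  — accept
  I4: { [S → . a X], [S → . c a], [S → a . X], [X → . + X a], [X → . + c], [X → . S], [X → . id a] }  — shift
  I5: { [S → c . a] }  — shift
  I6: { [X → id . a] }  — shift
  I7: { [X → id a .] }  — reduce
  I8: { [S → c a .] }  — reduce
  I9: { [S → a X .] }  — reduce
  I10: { [X → + X . a] }  — shift
  I11: { [S → c . a], [X → + c .] }  — shift, reduce
  I12: { [X → + X a .] }  — reduce

Conflict in state I11:
  Shift-reduce conflict between [X → + c .] and [S → c . a]
So the grammar is NOT LR(0).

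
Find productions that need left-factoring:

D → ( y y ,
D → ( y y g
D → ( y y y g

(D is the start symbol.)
Yes, D has productions with common prefix '( y y'

Left-factoring is needed when two productions for the same non-terminal
share a common prefix on the right-hand side.

Productions for D:
  D → ( y y ,
  D → ( y y g
  D → ( y y y g

Found common prefix '( y y' in productions for D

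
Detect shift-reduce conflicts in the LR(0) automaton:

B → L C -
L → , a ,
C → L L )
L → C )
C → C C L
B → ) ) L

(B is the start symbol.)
Augment with B' → B and build the canonical LR(0) collection (I0 = CLOSURE({[B' → . B]}), then GOTO on every symbol after a dot until no new states appear). It has 18 states:
  I0: { [B → . ) ) L], [B → . L C -], [B' → . B], [C → . C C L], [C → . L L )], [L → . , a ,], [L → . C )] }  — shift
  I1: { [B → ) . ) L] }  — shift
  I2: { [L → , . a ,] }  — shift
  I3: { [B' → B .] }  — accept
  I4: { [C → . C C L], [C → . L L )], [C → C . C L], [L → . , a ,], [L → . C )], [L → C . )] }  — shift
  I5: { [B → L . C -], [C → . C C L], [C → . L L )], [C → L . L )], [L → . , a ,], [L → . C )] }  — shift
  I6: { [B → L C . -], [C → . C C L], [C → . L L )], [C → C . C L], [L → . , a ,], [L → . C )], [L → C . )] }  — shift
  I7: { [C → . C C L], [C → . L L )], [C → L . L )], [C → L L . )], [L → . , a ,], [L → . C )] }  — shift
  I8: { [C → L L ) .] }  — reduce
  I9: { [L → C ) .] }  — reduce
  I10: { [B → L C - .] }  — reduce
  I11: { [C → . C C L], [C → . L L )], [C → C . C L], [C → C C . L], [L → . , a ,], [L → . C )], [L → C . )] }  — shift
  I12: { [C → . C C L], [C → . L L )], [C → L . L )], [L → . , a ,], [L → . C )] }  — shift
  I13: { [C → . C C L], [C → . L L )], [C → C C L .], [C → L . L )], [L → . , a ,], [L → . C )] }  — shift, reduce
  I14: { [L → , a . ,] }  — shift
  I15: { [L → , a , .] }  — reduce
  I16: { [B → ) ) . L], [C → . C C L], [C → . L L )], [L → . , a ,], [L → . C )] }  — shift
  I17: { [B → ) ) L .], [C → . C C L], [C → . L L )], [C → L . L )], [L → . , a ,], [L → . C )] }  — shift, reduce

I13 contains reduce item [C → C C L .] and shift item [L → . , a ,] — shift-reduce conflict.
I17 contains reduce item [B → ) ) L .] and shift item [L → . , a ,] — shift-reduce conflict.

Answer: Yes — I13: [C → C C L .] vs [L → . , a ,]; I17: [B → ) ) L .] vs [L → . , a ,]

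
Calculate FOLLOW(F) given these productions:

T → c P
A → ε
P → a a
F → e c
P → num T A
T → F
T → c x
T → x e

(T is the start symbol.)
{ $ }

To compute FOLLOW(F), find every occurrence of F on a right-hand side N → α F β: add FIRST(β) \ {ε}, and if β is empty or nullable also add FOLLOW(N). Iterate to a fixed point.

In T → F: F is at the end, add FOLLOW(T)

The FOLLOW sets referred to above (computed the same way, to a fixed point):
  FOLLOW(T) = { $ }

Taking the union: FOLLOW(F) = { $ }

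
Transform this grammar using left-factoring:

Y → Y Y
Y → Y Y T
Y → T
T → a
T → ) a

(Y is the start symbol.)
Y → Y Y Y'
Y' → ε
Y' → T
Y → T
T → a
T → ) a

Left-factoring transforms A → αβ₁ | αβ₂ into A → αA' and A' → β₁ | β₂
(α is the longest common prefix among the alternatives). Repeat until
no nonterminal has two alternatives with a common prefix.

Round 1: Y has alternatives sharing prefix 'Y Y'. Introduce Y': Y → Y Y Y'
  Add: Y' → ε
  Add: Y' → T

No remaining common prefixes — done.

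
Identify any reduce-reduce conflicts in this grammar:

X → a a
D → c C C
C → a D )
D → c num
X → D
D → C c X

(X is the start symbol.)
No reduce-reduce conflicts

Augment with X' → X and build the canonical LR(0) collection (I0 = CLOSURE({[X' → . X]}), then GOTO on every symbol after a dot until no new states appear). It has 15 states:
  I0: { [C → . a D )], [D → . C c X], [D → . c C C], [D → . c num], [X → . D], [X → . a a], [X' → . X] }  — shift
  I1: { [D → C . c X] }  — shift
  I2: { [X → D .] }  — reduce
  I3: { [X' → X .] }  — accept
  I4: { [C → . a D )], [C → a . D )], [D → . C c X], [D → . c C C], [D → . c num], [X → a . a] }  — shift
  I5: { [C → . a D )], [D → c . C C], [D → c . num] }  — shift
  I6: { [C → . a D )], [D → c C . C] }  — shift
  I7: { [C → . a D )], [C → a . D )], [D → . C c X], [D → . c C C], [D → . c num] }  — shift
  I8: { [D → c num .] }  — reduce
  I9: { [C → a D . )] }  — shift
  I10: { [C → a D ) .] }  — reduce
  I11: { [D → c C C .] }  — reduce
  I12: { [C → . a D )], [C → a . D )], [D → . C c X], [D → . c C C], [D → . c num], [X → a a .] }  — shift, reduce
  I13: { [C → . a D )], [D → . C c X], [D → . c C C], [D → . c num], [D → C c . X], [X → . D], [X → . a a] }  — shift
  I14: { [D → C c X .] }  — reduce

No state contains more than one complete item.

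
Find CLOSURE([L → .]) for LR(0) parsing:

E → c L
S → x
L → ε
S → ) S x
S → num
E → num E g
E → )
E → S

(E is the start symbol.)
{ [L → .] }

Start with: [L → .]
The dot is at the end, so nothing is added.

CLOSURE = { [L → .] }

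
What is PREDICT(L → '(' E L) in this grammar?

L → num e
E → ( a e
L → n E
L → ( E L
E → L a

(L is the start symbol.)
PREDICT(L → '(' E L) = (FIRST(RHS) \ {ε}) ∪ (FOLLOW(L) if ε ∈ FIRST(RHS), i.e. RHS ⇒* ε)
FIRST('(' E L) = { '(' }
ε ∉ FIRST('(' E L), so FOLLOW(L) is not added.
PREDICT(L → '(' E L) = { '(' }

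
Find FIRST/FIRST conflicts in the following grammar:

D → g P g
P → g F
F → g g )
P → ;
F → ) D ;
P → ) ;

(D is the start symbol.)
No FIRST/FIRST conflicts.

A FIRST/FIRST conflict occurs when two productions N → α and N → β for the same non-terminal have FIRST(α) ∩ FIRST(β) ≠ ∅ (with ε ∈ FIRST of a nullable right-hand side, so two nullable alternatives also conflict).

Productions for P:
  P → g F: FIRST = { 'g' }
  P → ;: FIRST = { ';' }
  P → ) ;: FIRST = { ')' }
Productions for F:
  F → g g ): FIRST = { 'g' }
  F → ) D ;: FIRST = { ')' }
D has only one production, so no FIRST/FIRST conflict is possible there.

All alternatives of each non-terminal have pairwise disjoint FIRST sets.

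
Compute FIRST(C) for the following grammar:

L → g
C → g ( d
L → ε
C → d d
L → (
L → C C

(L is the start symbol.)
From C → g ( d:
  - g is a terminal: add 'g' and stop
From C → d d:
  - d is a terminal: add 'd' and stop

Collecting: FIRST(C) = { 'd', 'g' }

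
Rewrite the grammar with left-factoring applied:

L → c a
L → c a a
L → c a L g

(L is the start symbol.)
Left-factoring transforms A → αβ₁ | αβ₂ into A → αA' and A' → β₁ | β₂
(α is the longest common prefix among the alternatives). Repeat until
no nonterminal has two alternatives with a common prefix.

Round 1: L has alternatives sharing prefix 'c a'. Introduce L': L → c a L'
  Add: L' → ε
  Add: L' → a
  Add: L' → L g

No remaining common prefixes — done.

Resulting grammar:
L → c a L'
L' → ε
L' → a
L' → L g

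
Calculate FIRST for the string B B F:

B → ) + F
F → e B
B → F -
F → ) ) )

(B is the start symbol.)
FIRST sets of the non-terminals involved (from the grammar, by fixed-point iteration):
  FIRST(B) = { ')', 'e' }

To compute FIRST(B B F), process the symbols left to right:
Symbol B is a non-terminal. Add FIRST(B) \ {ε} = { ')', 'e' }
B is not nullable (ε ∉ FIRST(B)), so stop here.
FIRST(B B F) = { ')', 'e' }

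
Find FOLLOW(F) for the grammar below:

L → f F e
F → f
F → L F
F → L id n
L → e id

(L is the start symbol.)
{ 'e' }

To compute FOLLOW(F), find every occurrence of F on a right-hand side N → α F β: add FIRST(β) \ {ε}, and if β is empty or nullable also add FOLLOW(N). Iterate to a fixed point.

In L → f F e: F is followed by e, add FIRST(e) \ {ε} = { 'e' }
In F → L F: F is at the end; this adds FOLLOW(F) to itself — nothing new

Taking the union: FOLLOW(F) = { 'e' }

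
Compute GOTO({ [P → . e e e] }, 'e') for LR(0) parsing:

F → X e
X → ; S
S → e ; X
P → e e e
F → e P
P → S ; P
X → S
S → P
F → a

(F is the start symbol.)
{ [P → e . e e] }

GOTO(I, 'e') = CLOSURE({ [A → αX.β] : [A → α.Xβ] ∈ I, X = 'e' })

Items with dot before 'e', with the dot advanced:
  [P → . e e e] → [P → e . e e]
Closure adds nothing (no advanced item has the dot before a non-terminal).

GOTO = { [P → e . e e] }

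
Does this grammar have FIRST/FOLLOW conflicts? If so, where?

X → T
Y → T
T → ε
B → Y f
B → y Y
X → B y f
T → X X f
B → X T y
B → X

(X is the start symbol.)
Yes. X → B y f with FOLLOW(X) on { 'f', 'y' }; T → X X f with FOLLOW(T) on { 'f', 'y' }; B → Y f with FOLLOW(B) on { 'y' }; B → y Y with FOLLOW(B) on { 'y' }; B → X T y with FOLLOW(B) on { 'y' }

A FIRST/FOLLOW conflict occurs when a non-terminal N has a nullable alternative N → β (β ⇒* ε) and another alternative N → α with FIRST(α) ∩ FOLLOW(N) ≠ ∅: on such a lookahead the parser cannot decide between expanding α and letting N vanish via β.

Nullable non-terminals: B, T, X, Y.
FIRST sets used below: FIRST(Y) = { 'f', 'y', ε }, FIRST(X) = { 'f', 'y', ε }, FIRST(T) = { 'f', 'y', ε }, FIRST(B) = { 'f', 'y', ε }

B: nullable alternative(s) B → X; FOLLOW(B) = { 'y' }
  B → Y f: FIRST \ {ε} = { 'f', 'y' } — overlaps FOLLOW(B) on { 'y' }: CONFLICT
  B → y Y: FIRST \ {ε} = { 'y' } — overlaps FOLLOW(B) on { 'y' }: CONFLICT
  B → X T y: FIRST \ {ε} = { 'f', 'y' } — overlaps FOLLOW(B) on { 'y' }: CONFLICT
  B → X: FIRST \ {ε} = { 'f', 'y' } — this is the only nullable alternative, skip

T: nullable alternative(s) T → ε; FOLLOW(T) = { $, 'f', 'y' }
  T → ε: FIRST \ {ε} = { } — this is the only nullable alternative, skip
  T → X X f: FIRST \ {ε} = { 'f', 'y' } — overlaps FOLLOW(T) on { 'f', 'y' }: CONFLICT

X: nullable alternative(s) X → T; FOLLOW(X) = { $, 'f', 'y' }
  X → T: FIRST \ {ε} = { 'f', 'y' } — this is the only nullable alternative, skip
  X → B y f: FIRST \ {ε} = { 'f', 'y' } — overlaps FOLLOW(X) on { 'f', 'y' }: CONFLICT
Y has a nullable alternative but only one production, so nothing to check.

So the grammar has 5 FIRST/FOLLOW conflicts (marked CONFLICT above).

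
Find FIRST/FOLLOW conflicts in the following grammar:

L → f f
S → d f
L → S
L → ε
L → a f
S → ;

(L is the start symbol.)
No FIRST/FOLLOW conflicts.

Nullable non-terminals: L.
FIRST sets used below: FIRST(S) = { ';', 'd' }

L: nullable alternative(s) L → ε; FOLLOW(L) = { $ }
  L → f f: FIRST \ {ε} = { 'f' } — disjoint from FOLLOW(L)
  L → S: FIRST \ {ε} = { ';', 'd' } — disjoint from FOLLOW(L)
  L → ε: FIRST \ {ε} = { } — this is the only nullable alternative, skip
  L → a f: FIRST \ {ε} = { 'a' } — disjoint from FOLLOW(L)

S has no nullable alternative, so no FIRST/FOLLOW check is needed there.

No FIRST/FOLLOW conflicts found.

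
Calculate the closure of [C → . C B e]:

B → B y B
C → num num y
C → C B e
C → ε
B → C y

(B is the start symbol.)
To compute CLOSURE, for each item [A → α.Bβ] where B is a non-terminal, add [B → .γ] for all productions B → γ; repeat for the newly added items until nothing changes.

Start with: [C → . C B e]
  [C → . C B e] has the dot before C: add [C → . num num y], [C → .]
No further items can be added.

CLOSURE = { [C → . C B e], [C → . num num y], [C → .] }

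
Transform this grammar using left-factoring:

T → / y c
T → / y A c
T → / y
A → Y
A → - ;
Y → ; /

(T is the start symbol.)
Left-factoring transforms A → αβ₁ | αβ₂ into A → αA' and A' → β₁ | β₂
(α is the longest common prefix among the alternatives). Repeat until
no nonterminal has two alternatives with a common prefix.

Round 1: T has alternatives sharing prefix '/ y'. Introduce T': T → / y T'
  Add: T' → c
  Add: T' → A c
  Add: T' → ε

No remaining common prefixes — done.

Resulting grammar:
T → / y T'
T' → c
T' → A c
T' → ε
A → Y
A → - ;
Y → ; /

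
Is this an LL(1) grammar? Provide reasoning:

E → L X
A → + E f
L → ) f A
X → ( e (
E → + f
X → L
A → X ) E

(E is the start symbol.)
Yes, the grammar is LL(1).

A grammar is LL(1) if for each non-terminal N with multiple productions, the predict sets of those productions are pairwise disjoint, where PREDICT(N → α) = (FIRST(α) \ {ε}) ∪ (FOLLOW(N) if α ⇒* ε).

Relevant sets:
  FIRST(L) = { ')' }
  FIRST(X) = { '(', ')' }

For E:
  PREDICT(E → L X) = { ')' }
  PREDICT(E → '+' f) = { '+' }
For A:
  PREDICT(A → '+' E f) = { '+' }
  PREDICT(A → X ')' E) = { '(', ')' }
For X:
  PREDICT(X → '(' e '(') = { '(' }
  PREDICT(X → L) = { ')' }
L has a single production, so nothing to check there.

All predict sets are disjoint. The grammar IS LL(1).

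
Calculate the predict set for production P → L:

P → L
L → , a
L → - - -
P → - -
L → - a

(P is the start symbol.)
PREDICT(P → L) = (FIRST(RHS) \ {ε}) ∪ (FOLLOW(P) if ε ∈ FIRST(RHS), i.e. RHS ⇒* ε)
FIRST(L) = { ',', '-' }
FIRST(L) = { ',', '-' }
ε ∉ FIRST(L), so FOLLOW(P) is not added.
PREDICT(P → L) = { ',', '-' }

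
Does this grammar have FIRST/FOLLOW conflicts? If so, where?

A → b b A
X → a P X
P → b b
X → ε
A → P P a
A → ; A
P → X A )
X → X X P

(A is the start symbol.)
Nullable non-terminals: X.
FIRST sets used below: FIRST(X) = { ';', 'a', 'b', ε }, FIRST(P) = { ';', 'a', 'b' }

X: nullable alternative(s) X → ε; FOLLOW(X) = { ';', 'a', 'b' }
  X → a P X: FIRST \ {ε} = { 'a' } — overlaps FOLLOW(X) on { 'a' }: CONFLICT
  X → ε: FIRST \ {ε} = { } — this is the only nullable alternative, skip
  X → X X P: FIRST \ {ε} = { ';', 'a', 'b' } — overlaps FOLLOW(X) on { ';', 'a', 'b' }: CONFLICT

A, P have no nullable alternative, so no FIRST/FOLLOW check is needed there.

So the grammar has 2 FIRST/FOLLOW conflicts (marked CONFLICT above).

Answer: Yes. X → a P X with FOLLOW(X) on { 'a' }; X → X X P with FOLLOW(X) on { ';', 'a', 'b' }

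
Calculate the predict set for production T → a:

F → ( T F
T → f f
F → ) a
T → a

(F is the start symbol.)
{ 'a' }

PREDICT(T → a) = (FIRST(RHS) \ {ε}) ∪ (FOLLOW(T) if ε ∈ FIRST(RHS), i.e. RHS ⇒* ε)
FIRST(a) = { 'a' }
ε ∉ FIRST(a), so FOLLOW(T) is not added.
PREDICT(T → a) = { 'a' }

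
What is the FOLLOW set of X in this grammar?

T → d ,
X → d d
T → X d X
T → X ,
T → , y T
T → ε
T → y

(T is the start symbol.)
To compute FOLLOW(X), find every occurrence of X on a right-hand side N → α X β: add FIRST(β) \ {ε}, and if β is empty or nullable also add FOLLOW(N). Iterate to a fixed point.

In T → X d X: X is followed by d X, add FIRST(d X) \ {ε} = { 'd' }
In T → X d X: X is at the end, add FOLLOW(T)
In T → X ,: X is followed by ',', add FIRST(',') \ {ε} = { ',' }

The FOLLOW sets referred to above (computed the same way, to a fixed point):
  FOLLOW(T) = { $ }

Taking the union: FOLLOW(X) = { $, ',', 'd' }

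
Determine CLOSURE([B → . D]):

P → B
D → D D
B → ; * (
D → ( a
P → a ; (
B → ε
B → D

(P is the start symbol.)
To compute CLOSURE, for each item [A → α.Bβ] where B is a non-terminal, add [B → .γ] for all productions B → γ; repeat for the newly added items until nothing changes.

Start with: [B → . D]
  [B → . D] has the dot before D: add [D → . D D], [D → . ( a]
No further items can be added.

CLOSURE = { [B → . D], [D → . ( a], [D → . D D] }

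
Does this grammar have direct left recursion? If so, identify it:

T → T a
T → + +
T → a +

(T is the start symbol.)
Yes, T is left-recursive

T → T a: LEFT RECURSIVE (starts with T)
T → + +: starts with '+'
T → a +: starts with a

The grammar has direct left recursion on: T.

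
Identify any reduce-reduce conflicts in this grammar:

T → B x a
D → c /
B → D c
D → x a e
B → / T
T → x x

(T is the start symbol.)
No reduce-reduce conflicts

A reduce-reduce conflict occurs when an LR(0) state has two complete items [A → α .] and [B → β .] — both call for a reduction, and with no lookahead the parser cannot choose between them.

Augment with T' → T and build the canonical LR(0) collection (I0 = CLOSURE({[T' → . T]}), then GOTO on every symbol after a dot until no new states appear). It has 15 states:
  I0: { [B → . / T], [B → . D c], [D → . c /], [D → . x a e], [T → . B x a], [T → . x x], [T' → . T] }  — shift
  I1: { [B → . / T], [B → . D c], [B → / . T], [D → . c /], [D → . x a e], [T → . B x a], [T → . x x] }  — shift
  I2: { [T → B . x a] }  — shift
  I3: { [B → D . c] }  — shift
  I4: { [T' → T .] }  — accept
  I5: { [D → c . /] }  — shift
  I6: { [D → x . a e], [T → x . x] }  — shift
  I7: { [D → x a . e] }  — shift
  I8: { [T → x x .] }  — reduce
  I9: { [D → x a e .] }  — reduce
  I10: { [D → c / .] }  — reduce
  I11: { [B → D c .] }  — reduce
  I12: { [T → B x . a] }  — shift
  I13: { [T → B x a .] }  — reduce
  I14: { [B → / T .] }  — reduce

No state contains more than one complete item.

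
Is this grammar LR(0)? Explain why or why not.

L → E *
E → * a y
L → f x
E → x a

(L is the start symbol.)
Yes, the grammar is LR(0)

Augment with L' → L and build the canonical LR(0) collection (I0 = CLOSURE({[L' → . L]}), then GOTO on every symbol after a dot until no new states appear). It has 11 states:
  I0: { [E → . * a y], [E → . x a], [L → . E *], [L → . f x], [L' → . L] }  — shift
  I1: { [E → * . a y] }  — shift
  I2: { [L → E . *] }  — shift
  I3: { [L' → L .] }  — accept
  I4: { [L → f . x] }  — shift
  I5: { [E → x . a] }  — shift
  I6: { [E → x a .] }  — reduce
  I7: { [L → f x .] }  — reduce
  I8: { [L → E * .] }  — reduce
  I9: { [E → * a . y] }  — shift
  I10: { [E → * a y .] }  — reduce

Every state is either a pure shift/goto state or contains exactly one complete item and nothing to shift — no conflicts. The grammar is LR(0).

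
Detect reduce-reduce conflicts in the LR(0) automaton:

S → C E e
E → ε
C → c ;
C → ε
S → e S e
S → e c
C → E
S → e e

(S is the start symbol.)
A reduce-reduce conflict occurs when an LR(0) state has two complete items [A → α .] and [B → β .] — both call for a reduction, and with no lookahead the parser cannot choose between them.

Augment with S' → S and build the canonical LR(0) collection (I0 = CLOSURE({[S' → . S]}), then GOTO on every symbol after a dot until no new states appear). It has 13 states:
  I0: { [C → . E], [C → . c ;], [C → .], [E → .], [S → . C E e], [S → . e S e], [S → . e c], [S → . e e], [S' → . S] }  — shift, 2 reduces
  I1: { [E → .], [S → C . E e] }  — reduce
  I2: { [C → E .] }  — reduce
  I3: { [S' → S .] }  — accept
  I4: { [C → c . ;] }  — shift
  I5: { [C → . E], [C → . c ;], [C → .], [E → .], [S → . C E e], [S → . e S e], [S → . e c], [S → . e e], [S → e . S e], [S → e . c], [S → e . e] }  — shift, 2 reduces
  I6: { [S → e S . e] }  — shift
  I7: { [C → c . ;], [S → e c .] }  — shift, reduce
  I8: { [C → . E], [C → . c ;], [C → .], [E → .], [S → . C E e], [S → . e S e], [S → . e c], [S → . e e], [S → e . S e], [S → e . c], [S → e . e], [S → e e .] }  — shift, 3 reduces
  I9: { [C → c ; .] }  — reduce
  I10: { [S → e S e .] }  — reduce
  I11: { [S → C E . e] }  — shift
  I12: { [S → C E e .] }  — reduce

I0 contains complete items [C → .], [E → .] — reduce-reduce conflict.
I5 contains complete items [C → .], [E → .] — reduce-reduce conflict.
I8 contains complete items [C → .], [E → .], [S → e e .] — reduce-reduce conflict.

Answer: Yes — I0: [C → .] vs [E → .]; I5: [C → .] vs [E → .]; I8: [C → .] vs [E → .]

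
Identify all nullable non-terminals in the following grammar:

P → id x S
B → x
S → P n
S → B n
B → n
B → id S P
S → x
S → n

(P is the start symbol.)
None

There are no ε-productions, so no non-terminal can derive ε.
No non-terminals are nullable.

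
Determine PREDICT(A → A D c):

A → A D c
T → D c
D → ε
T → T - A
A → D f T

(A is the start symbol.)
{ 'f' }

PREDICT(A → A D c) = (FIRST(RHS) \ {ε}) ∪ (FOLLOW(A) if ε ∈ FIRST(RHS), i.e. RHS ⇒* ε)
FIRST(A) = { 'f' }
FIRST(A D c) = { 'f' }
ε ∉ FIRST(A D c), so FOLLOW(A) is not added.
PREDICT(A → A D c) = { 'f' }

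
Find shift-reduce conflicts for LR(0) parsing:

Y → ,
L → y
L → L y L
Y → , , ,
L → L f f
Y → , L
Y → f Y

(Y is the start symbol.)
Augment with Y' → Y and build the canonical LR(0) collection (I0 = CLOSURE({[Y' → . Y]}), then GOTO on every symbol after a dot until no new states appear). It has 13 states:
  I0: { [Y → . , , ,], [Y → . , L], [Y → . ,], [Y → . f Y], [Y' → . Y] }  — shift
  I1: { [L → . L f f], [L → . L y L], [L → . y], [Y → , . , ,], [Y → , . L], [Y → , .] }  — shift, reduce
  I2: { [Y' → Y .] }  — accept
  I3: { [Y → . , , ,], [Y → . , L], [Y → . ,], [Y → . f Y], [Y → f . Y] }  — shift
  I4: { [Y → f Y .] }  — reduce
  I5: { [Y → , , . ,] }  — shift
  I6: { [L → L . f f], [L → L . y L], [Y → , L .] }  — shift, reduce
  I7: { [L → y .] }  — reduce
  I8: { [L → L f . f] }  — shift
  I9: { [L → . L f f], [L → . L y L], [L → . y], [L → L y . L] }  — shift
  I10: { [L → L . f f], [L → L . y L], [L → L y L .] }  — shift, reduce
  I11: { [L → L f f .] }  — reduce
  I12: { [Y → , , , .] }  — reduce

I1 contains reduce item [Y → , .] and shift items [L → . y], [Y → , . , ,] — shift-reduce conflict.
I6 contains reduce item [Y → , L .] and shift items [L → L . f f], [L → L . y L] — shift-reduce conflict.
I10 contains reduce item [L → L y L .] and shift items [L → L . f f], [L → L . y L] — shift-reduce conflict.

Answer: Yes — I1: [Y → , .] vs [L → . y]; I6: [Y → , L .] vs [L → L . f f]; I10: [L → L y L .] vs [L → L . f f]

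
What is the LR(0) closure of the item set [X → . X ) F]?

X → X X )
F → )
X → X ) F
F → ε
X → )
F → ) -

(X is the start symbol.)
To compute CLOSURE, for each item [A → α.Bβ] where B is a non-terminal, add [B → .γ] for all productions B → γ; repeat for the newly added items until nothing changes.

Start with: [X → . X ) F]
  [X → . X ) F] has the dot before X: add [X → . X X )], [X → . )]
No further items can be added.

CLOSURE = { [X → . )], [X → . X ) F], [X → . X X )] }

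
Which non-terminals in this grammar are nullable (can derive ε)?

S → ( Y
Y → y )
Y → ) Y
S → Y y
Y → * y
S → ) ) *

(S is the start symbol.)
None

There are no ε-productions, so no non-terminal can derive ε.
No non-terminals are nullable.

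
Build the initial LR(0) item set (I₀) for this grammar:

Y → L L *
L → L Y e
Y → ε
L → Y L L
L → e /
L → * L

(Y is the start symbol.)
{ [L → . * L], [L → . L Y e], [L → . Y L L], [L → . e /], [Y → . L L *], [Y → .], [Y' → . Y] }

First, augment the grammar with Y' → Y
I₀ = CLOSURE({ [Y' → . Y] }):
  [Y' → . Y] has the dot before Y: add [Y → . L L *], [Y → .]
  [Y → . L L *] has the dot before L: add [L → . L Y e], [L → . Y L L], [L → . e /], [L → . * L]
No further items can be added.

I₀ = { [L → . * L], [L → . L Y e], [L → . Y L L], [L → . e /], [Y → . L L *], [Y → .], [Y' → . Y] }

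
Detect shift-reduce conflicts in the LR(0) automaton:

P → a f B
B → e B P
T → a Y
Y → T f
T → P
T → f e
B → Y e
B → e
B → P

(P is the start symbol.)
A shift-reduce conflict occurs when an LR(0) state has both:
  - a complete (reduce) item [A → α .] (dot at the end), and
  - a shift item [B → β . c γ] (dot before a terminal).

Augment with P' → P and build the canonical LR(0) collection (I0 = CLOSURE({[P' → . P]}), then GOTO on every symbol after a dot until no new states appear). It has 20 states:
  I0: { [P → . a f B], [P' → . P] }  — shift
  I1: { [P' → P .] }  — accept
  I2: { [P → a . f B] }  — shift
  I3: { [B → . P], [B → . Y e], [B → . e B P], [B → . e], [P → . a f B], [P → a f . B], [T → . P], [T → . a Y], [T → . f e], [Y → . T f] }  — shift
  I4: { [P → a f B .] }  — reduce
  I5: { [B → P .], [T → P .] }  — 2 reduces
  I6: { [Y → T . f] }  — shift
  I7: { [B → Y . e] }  — shift
  I8: { [P → . a f B], [P → a . f B], [T → . P], [T → . a Y], [T → . f e], [T → a . Y], [Y → . T f] }  — shift
  I9: { [B → . P], [B → . Y e], [B → . e B P], [B → . e], [B → e . B P], [B → e .], [P → . a f B], [T → . P], [T → . a Y], [T → . f e], [Y → . T f] }  — shift, reduce
  I10: { [T → f . e] }  — shift
  I11: { [T → f e .] }  — reduce
  I12: { [B → e B . P], [P → . a f B] }  — shift
  I13: { [B → e B P .] }  — reduce
  I14: { [T → P .] }  — reduce
  I15: { [T → a Y .] }  — reduce
  I16: { [B → . P], [B → . Y e], [B → . e B P], [B → . e], [P → . a f B], [P → a f . B], [T → . P], [T → . a Y], [T → . f e], [T → f . e], [Y → . T f] }  — shift
  I17: { [B → . P], [B → . Y e], [B → . e B P], [B → . e], [B → e . B P], [B → e .], [P → . a f B], [T → . P], [T → . a Y], [T → . f e], [T → f e .], [Y → . T f] }  — shift, 2 reduces
  I18: { [B → Y e .] }  — reduce
  I19: { [Y → T f .] }  — reduce

I9 contains reduce item [B → e .] and shift items [B → . e], [B → . e B P], [P → . a f B], [T → . a Y], [T → . f e] — shift-reduce conflict.
I17 contains reduce items [B → e .], [T → f e .] and shift items [B → . e], [B → . e B P], [P → . a f B], [T → . a Y], [T → . f e] — shift-reduce conflict.

Answer: Yes — I9: [B → e .] vs [B → . e]; I17: [B → e .] vs [B → . e]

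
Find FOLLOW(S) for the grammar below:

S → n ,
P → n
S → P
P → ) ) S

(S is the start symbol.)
To compute FOLLOW(S), find every occurrence of S on a right-hand side N → α S β: add FIRST(β) \ {ε}, and if β is empty or nullable also add FOLLOW(N). Iterate to a fixed point.

S is the start symbol, so $ ∈ FOLLOW(S).
In P → ) ) S: S is at the end, add FOLLOW(P)

The FOLLOW sets referred to above (computed the same way, to a fixed point):
  FOLLOW(P) = { $ }

Taking the union: FOLLOW(S) = { $ }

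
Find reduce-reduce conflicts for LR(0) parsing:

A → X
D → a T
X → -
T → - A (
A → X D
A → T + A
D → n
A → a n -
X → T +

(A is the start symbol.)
No reduce-reduce conflicts

A reduce-reduce conflict occurs when an LR(0) state has two complete items [A → α .] and [B → β .] — both call for a reduction, and with no lookahead the parser cannot choose between them.

Augment with A' → A and build the canonical LR(0) collection (I0 = CLOSURE({[A' → . A]}), then GOTO on every symbol after a dot until no new states appear). It has 17 states:
  I0: { [A → . T + A], [A → . X D], [A → . X], [A → . a n -], [A' → . A], [T → . - A (], [X → . -], [X → . T +] }  — shift
  I1: { [A → . T + A], [A → . X D], [A → . X], [A → . a n -], [T → - . A (], [T → . - A (], [X → - .], [X → . -], [X → . T +] }  — shift, reduce
  I2: { [A' → A .] }  — accept
  I3: { [A → T . + A], [X → T . +] }  — shift
  I4: { [A → X . D], [A → X .], [D → . a T], [D → . n] }  — shift, reduce
  I5: { [A → a . n -] }  — shift
  I6: { [A → a n . -] }  — shift
  I7: { [A → a n - .] }  — reduce
  I8: { [A → X D .] }  — reduce
  I9: { [D → a . T], [T → . - A (] }  — shift
  I10: { [D → n .] }  — reduce
  I11: { [A → . T + A], [A → . X D], [A → . X], [A → . a n -], [T → - . A (], [T → . - A (], [X → . -], [X → . T +] }  — shift
  I12: { [D → a T .] }  — reduce
  I13: { [T → - A . (] }  — shift
  I14: { [T → - A ( .] }  — reduce
  I15: { [A → . T + A], [A → . X D], [A → . X], [A → . a n -], [A → T + . A], [T → . - A (], [X → . -], [X → . T +], [X → T + .] }  — shift, reduce
  I16: { [A → T + A .] }  — reduce

No state contains more than one complete item.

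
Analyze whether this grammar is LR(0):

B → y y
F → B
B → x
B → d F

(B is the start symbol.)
A grammar is LR(0) if no state in the canonical LR(0) collection has:
  - both a shift item (dot before a terminal) and a complete item (shift-reduce conflict), or
  - two or more complete items (reduce-reduce conflict; the accept item [B' → B .] counts as a complete item here).

Augment with B' → B and build the canonical LR(0) collection (I0 = CLOSURE({[B' → . B]}), then GOTO on every symbol after a dot until no new states appear). It has 8 states:
  I0: { [B → . d F], [B → . x], [B → . y y], [B' → . B] }  — shift
  I1: { [B' → B .] }  — accept
  I2: { [B → . d F], [B → . x], [B → . y y], [B → d . F], [F → . B] }  — shift
  I3: { [B → x .] }  — reduce
  I4: { [B → y . y] }  — shift
  I5: { [B → y y .] }  — reduce
  I6: { [F → B .] }  — reduce
  I7: { [B → d F .] }  — reduce

Every state is either a pure shift/goto state or contains exactly one complete item and nothing to shift — no conflicts. The grammar is LR(0).

Answer: Yes, the grammar is LR(0)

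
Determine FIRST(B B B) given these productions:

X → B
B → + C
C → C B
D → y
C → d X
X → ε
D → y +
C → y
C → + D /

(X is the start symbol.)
FIRST sets of the non-terminals involved (from the grammar, by fixed-point iteration):
  FIRST(B) = { '+' }

To compute FIRST(B B B), process the symbols left to right:
Symbol B is a non-terminal. Add FIRST(B) \ {ε} = { '+' }
B is not nullable (ε ∉ FIRST(B)), so stop here.
FIRST(B B B) = { '+' }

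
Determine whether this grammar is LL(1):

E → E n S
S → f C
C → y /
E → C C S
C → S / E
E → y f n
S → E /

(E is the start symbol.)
A grammar is LL(1) if for each non-terminal N with multiple productions, the predict sets of those productions are pairwise disjoint, where PREDICT(N → α) = (FIRST(α) \ {ε}) ∪ (FOLLOW(N) if α ⇒* ε).

Relevant sets:
  FIRST(E) = { 'f', 'y' }
  FIRST(C) = { 'f', 'y' }
  FIRST(S) = { 'f', 'y' }

For E:
  PREDICT(E → E n S) = { 'f', 'y' }
  PREDICT(E → C C S) = { 'f', 'y' }
  PREDICT(E → y f n) = { 'y' }
For S:
  PREDICT(S → f C) = { 'f' }
  PREDICT(S → E '/') = { 'f', 'y' }
For C:
  PREDICT(C → y '/') = { 'y' }
  PREDICT(C → S '/' E) = { 'f', 'y' }

Conflict found: Predict set conflict for E: { 'f', 'y' }
The grammar is NOT LL(1).

Answer: No. Predict set conflict for E: { 'f', 'y' }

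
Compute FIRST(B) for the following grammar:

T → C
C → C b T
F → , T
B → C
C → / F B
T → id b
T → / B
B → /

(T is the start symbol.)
{ '/' }

FIRST sets of the other non-terminals involved (by the same procedure, iterated to a fixed point):
  FIRST(C) = { '/' }

From B → C:
  - C is a non-terminal: add FIRST(C) \ {ε} = { '/' }
    C is not nullable, so stop
From B → /:
  - '/' is a terminal: add '/' and stop

Collecting: FIRST(B) = { '/' }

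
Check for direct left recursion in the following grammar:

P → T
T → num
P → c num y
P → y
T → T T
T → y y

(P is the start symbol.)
Yes, T is left-recursive

Direct left recursion occurs when N → N α for some non-terminal N (the right-hand side begins with the left-hand side itself).

P → T: starts with T
T → num: starts with num
P → c num y: starts with c
P → y: starts with y
T → T T: LEFT RECURSIVE (starts with T)
T → y y: starts with y

The grammar has direct left recursion on: T.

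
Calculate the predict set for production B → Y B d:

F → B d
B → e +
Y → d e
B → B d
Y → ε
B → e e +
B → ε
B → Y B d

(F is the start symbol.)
PREDICT(B → Y B d) = (FIRST(RHS) \ {ε}) ∪ (FOLLOW(B) if ε ∈ FIRST(RHS), i.e. RHS ⇒* ε)
FIRST(Y) = { 'd', ε }
FIRST(B) = { 'd', 'e', ε }
FIRST(Y B d) = { 'd', 'e' }
ε ∉ FIRST(Y B d), so FOLLOW(B) is not added.
PREDICT(B → Y B d) = { 'd', 'e' }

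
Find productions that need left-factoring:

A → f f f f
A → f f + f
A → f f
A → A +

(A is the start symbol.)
Left-factoring is needed when two productions for the same non-terminal
share a common prefix on the right-hand side.

Productions for A:
  A → f f f f
  A → f f + f
  A → f f
  A → A +

Found common prefix 'f f' in productions for A

Answer: Yes, A has productions with common prefix 'f f'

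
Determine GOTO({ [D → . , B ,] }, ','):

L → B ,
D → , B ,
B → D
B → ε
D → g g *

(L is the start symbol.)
GOTO(I, ',') = CLOSURE({ [A → αX.β] : [A → α.Xβ] ∈ I, X = ',' })

Items with dot before ',', with the dot advanced:
  [D → . , B ,] → [D → , . B ,]
Closure of the advanced items:
  [D → , . B ,] has the dot before B: add [B → . D], [B → .]
  [B → . D] has the dot before D: add [D → . , B ,], [D → . g g *]

GOTO = { [B → . D], [B → .], [D → , . B ,], [D → . , B ,], [D → . g g *] }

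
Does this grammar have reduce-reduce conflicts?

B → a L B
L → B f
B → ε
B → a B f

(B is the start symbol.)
A reduce-reduce conflict occurs when an LR(0) state has two complete items [A → α .] and [B → β .] — both call for a reduction, and with no lookahead the parser cannot choose between them.

Augment with B' → B and build the canonical LR(0) collection (I0 = CLOSURE({[B' → . B]}), then GOTO on every symbol after a dot until no new states appear). It has 7 states:
  I0: { [B → . a B f], [B → . a L B], [B → .], [B' → . B] }  — shift, reduce
  I1: { [B' → B .] }  — accept
  I2: { [B → . a B f], [B → . a L B], [B → .], [B → a . B f], [B → a . L B], [L → . B f] }  — shift, reduce
  I3: { [B → a B . f], [L → B . f] }  — shift
  I4: { [B → . a B f], [B → . a L B], [B → .], [B → a L . B] }  — shift, reduce
  I5: { [B → a L B .] }  — reduce
  I6: { [B → a B f .], [L → B f .] }  — 2 reduces

I6 contains complete items [B → a B f .], [L → B f .] — reduce-reduce conflict.

Answer: Yes — I6: [B → a B f .] vs [L → B f .]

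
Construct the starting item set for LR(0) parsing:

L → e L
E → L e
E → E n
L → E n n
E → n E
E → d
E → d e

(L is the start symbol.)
{ [E → . E n], [E → . L e], [E → . d e], [E → . d], [E → . n E], [L → . E n n], [L → . e L], [L' → . L] }

First, augment the grammar with L' → L
I₀ = CLOSURE({ [L' → . L] }):
  [L' → . L] has the dot before L: add [L → . e L], [L → . E n n]
  [L → . E n n] has the dot before E: add [E → . L e], [E → . E n], [E → . n E], [E → . d], [E → . d e]
No further items can be added.

I₀ = { [E → . E n], [E → . L e], [E → . d e], [E → . d], [E → . n E], [L → . E n n], [L → . e L], [L' → . L] }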